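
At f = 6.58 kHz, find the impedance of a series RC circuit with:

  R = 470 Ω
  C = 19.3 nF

Step 1 — Angular frequency: ω = 2π·f = 2π·6580 = 4.134e+04 rad/s.
Step 2 — Component impedances:
  R: Z = R = 470 Ω
  C: Z = 1/(jωC) = -j/(ω·C) = 0 - j1253 Ω
Step 3 — Series combination: Z_total = R + C = 470 - j1253 Ω = 1338∠-69.4° Ω.

Z = 470 - j1253 Ω = 1338∠-69.4° Ω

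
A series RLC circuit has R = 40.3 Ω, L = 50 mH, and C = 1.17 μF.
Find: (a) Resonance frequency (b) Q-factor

Step 1 — Resonance condition Im(Z)=0 gives ω₀ = 1/√(LC).
Step 2 — ω₀ = 1/√(0.05·1.17e-06) = 4134 rad/s.
Step 3 — f₀ = ω₀/(2π) = 658 Hz.
Step 4 — Series Q: Q = ω₀L/R = 4134·0.05/40.3 = 5.13.

(a) f₀ = 658 Hz  (b) Q = 5.13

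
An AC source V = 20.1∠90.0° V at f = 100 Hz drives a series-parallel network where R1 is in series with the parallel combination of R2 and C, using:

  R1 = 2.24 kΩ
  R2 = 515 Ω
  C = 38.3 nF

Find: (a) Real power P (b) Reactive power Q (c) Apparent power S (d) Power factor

Step 1 — Angular frequency: ω = 2π·f = 2π·100 = 628.3 rad/s.
Step 2 — Component impedances:
  R1: Z = R = 2240 Ω
  R2: Z = R = 515 Ω
  C: Z = 1/(jωC) = -j/(ω·C) = 0 - j4.155e+04 Ω
Step 3 — Parallel branch: R2 || C = 1/(1/R2 + 1/C) = 514.9 - j6.382 Ω.
Step 4 — Series with R1: Z_total = R1 + (R2 || C) = 2755 - j6.382 Ω = 2755∠-0.1° Ω.
Step 5 — Source phasor: V = 20.1∠90.0° V = 0 + j20.1 V.
Step 6 — Current: I = V / Z = -1.69e-05 + j0.007296 A = 0.007296∠90.1° A.
Step 7 — Complex power: S = V·I* = 0.1466 - j0.0003397 VA.
Step 8 — Real power: P = Re(S) = 0.1466 W.
Step 9 — Reactive power: Q = Im(S) = -0.0003397 VAR.
Step 10 — Apparent power: |S| = 0.1466 VA.
Step 11 — Power factor: PF = P/|S| = 1 (leading).

(a) P = 0.1466 W  (b) Q = -0.0003397 VAR  (c) S = 0.1466 VA  (d) PF = 1 (leading)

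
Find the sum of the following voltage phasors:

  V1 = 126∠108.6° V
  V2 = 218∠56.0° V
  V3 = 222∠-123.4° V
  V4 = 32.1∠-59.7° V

Step 1 — Convert each phasor to rectangular form:
  V1 = 126·(cos(108.6°) + j·sin(108.6°)) = -40.19 + j119.4 V
  V2 = 218·(cos(56.0°) + j·sin(56.0°)) = 121.9 + j180.7 V
  V3 = 222·(cos(-123.4°) + j·sin(-123.4°)) = -122.2 - j185.3 V
  V4 = 32.1·(cos(-59.7°) + j·sin(-59.7°)) = 16.2 - j27.71 V
Step 2 — Sum components: V_total = -24.3 + j87.1 V.
Step 3 — Convert to polar: |V_total| = 90.42 V, ∠V_total = 105.6°.

V_total = 90.42∠105.6° V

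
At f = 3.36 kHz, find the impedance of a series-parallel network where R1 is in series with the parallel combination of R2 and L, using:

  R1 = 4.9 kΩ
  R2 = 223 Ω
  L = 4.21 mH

Step 1 — Angular frequency: ω = 2π·f = 2π·3360 = 2.111e+04 rad/s.
Step 2 — Component impedances:
  R1: Z = R = 4900 Ω
  R2: Z = R = 223 Ω
  L: Z = jωL = j·2.111e+04·0.00421 = 0 + j88.88 Ω
Step 3 — Parallel branch: R2 || L = 1/(1/R2 + 1/L) = 30.57 + j76.7 Ω.
Step 4 — Series with R1: Z_total = R1 + (R2 || L) = 4931 + j76.7 Ω = 4931∠0.9° Ω.

Z = 4931 + j76.7 Ω = 4931∠0.9° Ω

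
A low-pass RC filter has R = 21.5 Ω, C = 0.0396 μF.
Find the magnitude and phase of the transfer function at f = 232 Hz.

Step 1 — Angular frequency: ω = 2π·232 = 1458 rad/s.
Step 2 — Transfer function: H(jω) = 1/(1 + jωRC).
Step 3 — Denominator: 1 + jωRC = 1 + j·1458·21.5·3.96e-08 = 1 + j0.001241.
Step 4 — H = 1 - j0.001241.
Step 5 — Magnitude: |H| = 1 (-0.0 dB); phase: φ = -0.1°.

|H| = 1 (-0.0 dB), φ = -0.1°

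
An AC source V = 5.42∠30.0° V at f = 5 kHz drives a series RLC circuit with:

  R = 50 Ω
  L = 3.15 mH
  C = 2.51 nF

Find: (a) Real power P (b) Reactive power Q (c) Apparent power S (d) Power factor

Step 1 — Angular frequency: ω = 2π·f = 2π·5000 = 3.142e+04 rad/s.
Step 2 — Component impedances:
  R: Z = R = 50 Ω
  L: Z = jωL = j·3.142e+04·0.00315 = 0 + j98.96 Ω
  C: Z = 1/(jωC) = -j/(ω·C) = 0 - j1.268e+04 Ω
Step 3 — Series combination: Z_total = R + L + C = 50 - j1.258e+04 Ω = 1.258e+04∠-89.8° Ω.
Step 4 — Source phasor: V = 5.42∠30.0° V = 4.694 + j2.71 V.
Step 5 — Current: I = V / Z = -0.0002139 + j0.0003739 A = 0.0004307∠119.8° A.
Step 6 — Complex power: S = V·I* = 9.277e-06 - j0.002335 VA.
Step 7 — Real power: P = Re(S) = 9.277e-06 W.
Step 8 — Reactive power: Q = Im(S) = -0.002335 VAR.
Step 9 — Apparent power: |S| = 0.002335 VA.
Step 10 — Power factor: PF = P/|S| = 0.003974 (leading).

(a) P = 9.277e-06 W  (b) Q = -0.002335 VAR  (c) S = 0.002335 VA  (d) PF = 0.003974 (leading)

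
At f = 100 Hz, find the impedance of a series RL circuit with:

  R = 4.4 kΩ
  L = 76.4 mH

Step 1 — Angular frequency: ω = 2π·f = 2π·100 = 628.3 rad/s.
Step 2 — Component impedances:
  R: Z = R = 4400 Ω
  L: Z = jωL = j·628.3·0.0764 = 0 + j48 Ω
Step 3 — Series combination: Z_total = R + L = 4400 + j48 Ω = 4400∠0.6° Ω.

Z = 4400 + j48 Ω = 4400∠0.6° Ω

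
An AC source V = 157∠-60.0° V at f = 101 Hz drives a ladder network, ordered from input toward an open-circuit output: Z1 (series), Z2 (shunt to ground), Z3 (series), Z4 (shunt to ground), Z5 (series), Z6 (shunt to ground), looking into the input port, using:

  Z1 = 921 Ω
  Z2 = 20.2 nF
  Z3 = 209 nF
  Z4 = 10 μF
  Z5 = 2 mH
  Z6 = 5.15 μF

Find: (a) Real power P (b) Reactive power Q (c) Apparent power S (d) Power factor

Step 1 — Angular frequency: ω = 2π·f = 2π·101 = 634.6 rad/s.
Step 2 — Component impedances:
  Z1: Z = R = 921 Ω
  Z2: Z = 1/(jωC) = -j/(ω·C) = 0 - j7.801e+04 Ω
  Z3: Z = 1/(jωC) = -j/(ω·C) = 0 - j7540 Ω
  Z4: Z = 1/(jωC) = -j/(ω·C) = 0 - j157.6 Ω
  Z5: Z = jωL = j·634.6·0.002 = 0 + j1.269 Ω
  Z6: Z = 1/(jωC) = -j/(ω·C) = 0 - j306 Ω
Step 3 — Ladder network (open output): work backward from the far end, alternating series and parallel combinations. Z_in = 921 - j6961 Ω = 7022∠-82.5° Ω.
Step 4 — Source phasor: V = 157∠-60.0° V = 78.5 - j136 V.
Step 5 — Current: I = V / Z = 0.02066 + j0.008543 A = 0.02236∠22.5° A.
Step 6 — Complex power: S = V·I* = 0.4604 - j3.48 VA.
Step 7 — Real power: P = Re(S) = 0.4604 W.
Step 8 — Reactive power: Q = Im(S) = -3.48 VAR.
Step 9 — Apparent power: |S| = 3.51 VA.
Step 10 — Power factor: PF = P/|S| = 0.1312 (leading).

(a) P = 0.4604 W  (b) Q = -3.48 VAR  (c) S = 3.51 VA  (d) PF = 0.1312 (leading)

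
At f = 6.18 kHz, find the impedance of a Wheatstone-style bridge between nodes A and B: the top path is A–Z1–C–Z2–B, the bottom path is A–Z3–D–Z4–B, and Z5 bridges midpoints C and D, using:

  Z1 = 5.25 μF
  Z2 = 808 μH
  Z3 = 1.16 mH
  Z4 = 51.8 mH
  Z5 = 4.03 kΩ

Step 1 — Angular frequency: ω = 2π·f = 2π·6180 = 3.883e+04 rad/s.
Step 2 — Component impedances:
  Z1: Z = 1/(jωC) = -j/(ω·C) = 0 - j4.905 Ω
  Z2: Z = jωL = j·3.883e+04·0.000808 = 0 + j31.37 Ω
  Z3: Z = jωL = j·3.883e+04·0.00116 = 0 + j45.04 Ω
  Z4: Z = jωL = j·3.883e+04·0.0518 = 0 + j2011 Ω
  Z5: Z = R = 4030 Ω
Step 3 — Bridge requires nodal analysis (the Z5 bridge couples midpoints C and D, so the two paths cannot be reduced to a simple series/parallel combination). Setting node B to ground and injecting 1 A at node A, the 3-node admittance system at A, C, D solves to V_A = Z_AB = 0.007276 + j26.13 Ω = 26.13∠90.0° Ω.

Z = 0.007276 + j26.13 Ω = 26.13∠90.0° Ω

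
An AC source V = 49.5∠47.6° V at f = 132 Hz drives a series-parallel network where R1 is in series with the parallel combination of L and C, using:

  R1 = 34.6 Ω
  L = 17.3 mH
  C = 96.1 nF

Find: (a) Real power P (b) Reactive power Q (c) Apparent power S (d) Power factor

Step 1 — Angular frequency: ω = 2π·f = 2π·132 = 829.4 rad/s.
Step 2 — Component impedances:
  R1: Z = R = 34.6 Ω
  L: Z = jωL = j·829.4·0.0173 = 0 + j14.35 Ω
  C: Z = 1/(jωC) = -j/(ω·C) = 0 - j1.255e+04 Ω
Step 3 — Parallel branch: L || C = 1/(1/L + 1/C) = 0 + j14.36 Ω.
Step 4 — Series with R1: Z_total = R1 + (L || C) = 34.6 + j14.36 Ω = 37.46∠22.5° Ω.
Step 5 — Source phasor: V = 49.5∠47.6° V = 33.38 + j36.55 V.
Step 6 — Current: I = V / Z = 1.197 + j0.5595 A = 1.321∠25.1° A.
Step 7 — Complex power: S = V·I* = 60.4 + j25.08 VA.
Step 8 — Real power: P = Re(S) = 60.4 W.
Step 9 — Reactive power: Q = Im(S) = 25.08 VAR.
Step 10 — Apparent power: |S| = 65.4 VA.
Step 11 — Power factor: PF = P/|S| = 0.9236 (lagging).

(a) P = 60.4 W  (b) Q = 25.08 VAR  (c) S = 65.4 VA  (d) PF = 0.9236 (lagging)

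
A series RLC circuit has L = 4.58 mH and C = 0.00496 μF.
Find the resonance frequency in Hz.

Step 1 — Resonance condition Im(Z)=0 gives ω₀ = 1/√(LC).
Step 2 — ω₀ = 1/√(0.00458·4.96e-09) = 2.098e+05 rad/s.
Step 3 — f₀ = ω₀/(2π) = 3.339e+04 Hz.

f₀ = 3.339e+04 Hz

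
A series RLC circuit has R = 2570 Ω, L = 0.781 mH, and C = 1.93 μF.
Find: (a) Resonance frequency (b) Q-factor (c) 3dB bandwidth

Step 1 — Resonance condition Im(Z)=0 gives ω₀ = 1/√(LC).
Step 2 — ω₀ = 1/√(0.000781·1.93e-06) = 2.576e+04 rad/s.
Step 3 — f₀ = ω₀/(2π) = 4099 Hz.
Step 4 — Series Q: Q = ω₀L/R = 2.576e+04·0.000781/2570 = 0.007827.
Step 5 — 3dB bandwidth: Δω = ω₀/Q = 3.291e+06 rad/s; BW = Δω/(2π) = 5.237e+05 Hz.

(a) f₀ = 4099 Hz  (b) Q = 0.007827  (c) BW = 5.237e+05 Hz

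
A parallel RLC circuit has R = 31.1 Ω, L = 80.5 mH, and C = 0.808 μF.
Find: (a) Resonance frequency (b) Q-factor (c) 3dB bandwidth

Step 1 — Resonance: ω₀ = 1/√(LC) = 1/√(0.0805·8.08e-07) = 3921 rad/s.
Step 2 — f₀ = ω₀/(2π) = 624 Hz.
Step 3 — Parallel Q: Q = R/(ω₀L) = 31.1/(3921·0.0805) = 0.09853.
Step 4 — Bandwidth: Δω = ω₀/Q = 3.979e+04 rad/s; BW = Δω/(2π) = 6334 Hz.

(a) f₀ = 624 Hz  (b) Q = 0.09853  (c) BW = 6334 Hz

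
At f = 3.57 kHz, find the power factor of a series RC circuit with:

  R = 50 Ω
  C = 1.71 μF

Step 1 — Angular frequency: ω = 2π·f = 2π·3570 = 2.243e+04 rad/s.
Step 2 — Component impedances:
  R: Z = R = 50 Ω
  C: Z = 1/(jωC) = -j/(ω·C) = 0 - j26.07 Ω
Step 3 — Series combination: Z_total = R + C = 50 - j26.07 Ω = 56.39∠-27.5° Ω.
Step 4 — Power factor: PF = cos(φ) = Re(Z)/|Z| = 50/56.39 = 0.8867.
Step 5 — Type: Im(Z) = -26.07 ⇒ leading (phase φ = -27.5°).

PF = 0.8867 (leading, φ = -27.5°)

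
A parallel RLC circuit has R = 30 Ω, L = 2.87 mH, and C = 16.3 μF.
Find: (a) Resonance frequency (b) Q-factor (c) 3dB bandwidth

Step 1 — Resonance: ω₀ = 1/√(LC) = 1/√(0.00287·1.63e-05) = 4623 rad/s.
Step 2 — f₀ = ω₀/(2π) = 735.8 Hz.
Step 3 — Parallel Q: Q = R/(ω₀L) = 30/(4623·0.00287) = 2.261.
Step 4 — Bandwidth: Δω = ω₀/Q = 2045 rad/s; BW = Δω/(2π) = 325.5 Hz.

(a) f₀ = 735.8 Hz  (b) Q = 2.261  (c) BW = 325.5 Hz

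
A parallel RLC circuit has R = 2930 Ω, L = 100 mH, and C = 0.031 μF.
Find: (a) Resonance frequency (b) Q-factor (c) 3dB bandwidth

Step 1 — Resonance: ω₀ = 1/√(LC) = 1/√(0.1·3.1e-08) = 1.796e+04 rad/s.
Step 2 — f₀ = ω₀/(2π) = 2859 Hz.
Step 3 — Parallel Q: Q = R/(ω₀L) = 2930/(1.796e+04·0.1) = 1.631.
Step 4 — Bandwidth: Δω = ω₀/Q = 1.101e+04 rad/s; BW = Δω/(2π) = 1752 Hz.

(a) f₀ = 2859 Hz  (b) Q = 1.631  (c) BW = 1752 Hz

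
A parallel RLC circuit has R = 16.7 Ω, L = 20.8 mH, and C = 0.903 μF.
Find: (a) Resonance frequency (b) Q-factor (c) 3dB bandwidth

Step 1 — Resonance: ω₀ = 1/√(LC) = 1/√(0.0208·9.03e-07) = 7297 rad/s.
Step 2 — f₀ = ω₀/(2π) = 1161 Hz.
Step 3 — Parallel Q: Q = R/(ω₀L) = 16.7/(7297·0.0208) = 0.11.
Step 4 — Bandwidth: Δω = ω₀/Q = 6.631e+04 rad/s; BW = Δω/(2π) = 1.055e+04 Hz.

(a) f₀ = 1161 Hz  (b) Q = 0.11  (c) BW = 1.055e+04 Hz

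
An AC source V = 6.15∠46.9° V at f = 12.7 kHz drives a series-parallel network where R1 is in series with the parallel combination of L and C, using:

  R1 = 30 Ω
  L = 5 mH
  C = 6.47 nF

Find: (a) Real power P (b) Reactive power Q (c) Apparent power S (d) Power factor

Step 1 — Angular frequency: ω = 2π·f = 2π·1.27e+04 = 7.98e+04 rad/s.
Step 2 — Component impedances:
  R1: Z = R = 30 Ω
  L: Z = jωL = j·7.98e+04·0.005 = 0 + j399 Ω
  C: Z = 1/(jωC) = -j/(ω·C) = 0 - j1937 Ω
Step 3 — Parallel branch: L || C = 1/(1/L + 1/C) = 0 + j502.5 Ω.
Step 4 — Series with R1: Z_total = R1 + (L || C) = 30 + j502.5 Ω = 503.4∠86.6° Ω.
Step 5 — Source phasor: V = 6.15∠46.9° V = 4.202 + j4.49 V.
Step 6 — Current: I = V / Z = 0.009402 - j0.007801 A = 0.01222∠-39.7° A.
Step 7 — Complex power: S = V·I* = 0.004478 + j0.075 VA.
Step 8 — Real power: P = Re(S) = 0.004478 W.
Step 9 — Reactive power: Q = Im(S) = 0.075 VAR.
Step 10 — Apparent power: |S| = 0.07514 VA.
Step 11 — Power factor: PF = P/|S| = 0.0596 (lagging).

(a) P = 0.004478 W  (b) Q = 0.075 VAR  (c) S = 0.07514 VA  (d) PF = 0.0596 (lagging)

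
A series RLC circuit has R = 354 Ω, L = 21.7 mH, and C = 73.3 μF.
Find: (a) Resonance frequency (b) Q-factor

Step 1 — Resonance condition Im(Z)=0 gives ω₀ = 1/√(LC).
Step 2 — ω₀ = 1/√(0.0217·7.33e-05) = 792.9 rad/s.
Step 3 — f₀ = ω₀/(2π) = 126.2 Hz.
Step 4 — Series Q: Q = ω₀L/R = 792.9·0.0217/354 = 0.0486.

(a) f₀ = 126.2 Hz  (b) Q = 0.0486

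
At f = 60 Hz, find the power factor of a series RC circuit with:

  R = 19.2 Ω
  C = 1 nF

Step 1 — Angular frequency: ω = 2π·f = 2π·60 = 377 rad/s.
Step 2 — Component impedances:
  R: Z = R = 19.2 Ω
  C: Z = 1/(jωC) = -j/(ω·C) = 0 - j2.653e+06 Ω
Step 3 — Series combination: Z_total = R + C = 19.2 - j2.653e+06 Ω = 2.653e+06∠-90.0° Ω.
Step 4 — Power factor: PF = cos(φ) = Re(Z)/|Z| = 19.2/2.6526e+06 = 7.238e-06.
Step 5 — Type: Im(Z) = -2.653e+06 ⇒ leading (phase φ = -90.0°).

PF = 7.238e-06 (leading, φ = -90.0°)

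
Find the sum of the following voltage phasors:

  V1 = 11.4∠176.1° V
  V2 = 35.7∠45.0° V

Step 1 — Convert each phasor to rectangular form:
  V1 = 11.4·(cos(176.1°) + j·sin(176.1°)) = -11.37 + j0.7754 V
  V2 = 35.7·(cos(45.0°) + j·sin(45.0°)) = 25.24 + j25.24 V
Step 2 — Sum components: V_total = 13.87 + j26.02 V.
Step 3 — Convert to polar: |V_total| = 29.49 V, ∠V_total = 61.9°.

V_total = 29.49∠61.9° V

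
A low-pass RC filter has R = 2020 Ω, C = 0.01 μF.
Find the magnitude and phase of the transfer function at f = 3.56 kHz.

Step 1 — Angular frequency: ω = 2π·3560 = 2.237e+04 rad/s.
Step 2 — Transfer function: H(jω) = 1/(1 + jωRC).
Step 3 — Denominator: 1 + jωRC = 1 + j·2.237e+04·2020·1e-08 = 1 + j0.4518.
Step 4 — H = 0.8305 - j0.3752.
Step 5 — Magnitude: |H| = 0.9113 (-0.8 dB); phase: φ = -24.3°.

|H| = 0.9113 (-0.8 dB), φ = -24.3°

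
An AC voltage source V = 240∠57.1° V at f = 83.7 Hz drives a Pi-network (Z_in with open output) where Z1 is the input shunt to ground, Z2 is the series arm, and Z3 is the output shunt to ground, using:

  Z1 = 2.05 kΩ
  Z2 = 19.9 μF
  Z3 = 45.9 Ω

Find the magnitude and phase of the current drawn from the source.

Step 1 — Angular frequency: ω = 2π·f = 2π·83.7 = 525.9 rad/s.
Step 2 — Component impedances:
  Z1: Z = R = 2050 Ω
  Z2: Z = 1/(jωC) = -j/(ω·C) = 0 - j95.55 Ω
  Z3: Z = R = 45.9 Ω
Step 3 — With open output, the series arm Z2 and the output shunt Z3 appear in series to ground: Z2 + Z3 = 45.9 - j95.55 Ω.
Step 4 — Parallel with input shunt Z1: Z_in = Z1 || (Z2 + Z3) = 49.05 - j91.22 Ω = 103.6∠-61.7° Ω.
Step 5 — Source phasor: V = 240∠57.1° V = 130.4 + j201.5 V.
Step 6 — Ohm's law: I = V / Z_total = (130.4 + j201.5) / (49.05 - j91.22) = -1.117 + j2.03 A.
Step 7 — Convert to polar: |I| = 2.317 A, ∠I = 118.8°.

I = 2.317∠118.8° A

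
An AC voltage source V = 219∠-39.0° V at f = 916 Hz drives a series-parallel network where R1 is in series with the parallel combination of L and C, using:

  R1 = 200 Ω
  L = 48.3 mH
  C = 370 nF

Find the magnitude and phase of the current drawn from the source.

Step 1 — Angular frequency: ω = 2π·f = 2π·916 = 5755 rad/s.
Step 2 — Component impedances:
  R1: Z = R = 200 Ω
  L: Z = jωL = j·5755·0.0483 = 0 + j278 Ω
  C: Z = 1/(jωC) = -j/(ω·C) = 0 - j469.6 Ω
Step 3 — Parallel branch: L || C = 1/(1/L + 1/C) = 0 + j681.3 Ω.
Step 4 — Series with R1: Z_total = R1 + (L || C) = 200 + j681.3 Ω = 710∠73.6° Ω.
Step 5 — Source phasor: V = 219∠-39.0° V = 170.2 - j137.8 V.
Step 6 — Ohm's law: I = V / Z_total = (170.2 - j137.8) / (200 + j681.3) = -0.1187 - j0.2847 A.
Step 7 — Convert to polar: |I| = 0.3084 A, ∠I = -112.6°.

I = 0.3084∠-112.6° A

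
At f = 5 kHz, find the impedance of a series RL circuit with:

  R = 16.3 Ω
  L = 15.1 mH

Step 1 — Angular frequency: ω = 2π·f = 2π·5000 = 3.142e+04 rad/s.
Step 2 — Component impedances:
  R: Z = R = 16.3 Ω
  L: Z = jωL = j·3.142e+04·0.0151 = 0 + j474.4 Ω
Step 3 — Series combination: Z_total = R + L = 16.3 + j474.4 Ω = 474.7∠88.0° Ω.

Z = 16.3 + j474.4 Ω = 474.7∠88.0° Ω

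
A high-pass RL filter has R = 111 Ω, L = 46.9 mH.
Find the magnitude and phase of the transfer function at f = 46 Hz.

Step 1 — Angular frequency: ω = 2π·46 = 289 rad/s.
Step 2 — Transfer function: H(jω) = jωL/(R + jωL).
Step 3 — Numerator jωL = j·13.56; denominator R + jωL = 111 + j13.56.
Step 4 — H = 0.01469 + j0.1203.
Step 5 — Magnitude: |H| = 0.1212 (-18.3 dB); phase: φ = 83.0°.

|H| = 0.1212 (-18.3 dB), φ = 83.0°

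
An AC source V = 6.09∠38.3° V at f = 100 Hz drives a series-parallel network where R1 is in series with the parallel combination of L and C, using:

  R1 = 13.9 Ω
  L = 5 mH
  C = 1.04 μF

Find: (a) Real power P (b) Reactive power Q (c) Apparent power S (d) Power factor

Step 1 — Angular frequency: ω = 2π·f = 2π·100 = 628.3 rad/s.
Step 2 — Component impedances:
  R1: Z = R = 13.9 Ω
  L: Z = jωL = j·628.3·0.005 = 0 + j3.142 Ω
  C: Z = 1/(jωC) = -j/(ω·C) = 0 - j1530 Ω
Step 3 — Parallel branch: L || C = 1/(1/L + 1/C) = 0 + j3.148 Ω.
Step 4 — Series with R1: Z_total = R1 + (L || C) = 13.9 + j3.148 Ω = 14.25∠12.8° Ω.
Step 5 — Source phasor: V = 6.09∠38.3° V = 4.779 + j3.774 V.
Step 6 — Current: I = V / Z = 0.3856 + j0.1842 A = 0.4273∠25.5° A.
Step 7 — Complex power: S = V·I* = 2.538 + j0.5748 VA.
Step 8 — Real power: P = Re(S) = 2.538 W.
Step 9 — Reactive power: Q = Im(S) = 0.5748 VAR.
Step 10 — Apparent power: |S| = 2.602 VA.
Step 11 — Power factor: PF = P/|S| = 0.9753 (lagging).

(a) P = 2.538 W  (b) Q = 0.5748 VAR  (c) S = 2.602 VA  (d) PF = 0.9753 (lagging)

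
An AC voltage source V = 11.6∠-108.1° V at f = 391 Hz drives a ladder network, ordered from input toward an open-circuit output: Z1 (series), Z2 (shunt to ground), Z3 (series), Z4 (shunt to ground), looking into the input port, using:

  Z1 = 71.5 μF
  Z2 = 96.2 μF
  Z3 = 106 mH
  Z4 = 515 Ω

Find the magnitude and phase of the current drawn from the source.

Step 1 — Angular frequency: ω = 2π·f = 2π·391 = 2457 rad/s.
Step 2 — Component impedances:
  Z1: Z = 1/(jωC) = -j/(ω·C) = 0 - j5.693 Ω
  Z2: Z = 1/(jωC) = -j/(ω·C) = 0 - j4.231 Ω
  Z3: Z = jωL = j·2457·0.106 = 0 + j260.4 Ω
  Z4: Z = R = 515 Ω
Step 3 — Ladder network (open output): work backward from the far end, alternating series and parallel combinations. Z_in = 0.02787 - j9.938 Ω = 9.938∠-89.8° Ω.
Step 4 — Source phasor: V = 11.6∠-108.1° V = -3.604 - j11.03 V.
Step 5 — Ohm's law: I = V / Z_total = (-3.604 - j11.03) / (0.02787 - j9.938) = 1.108 - j0.3657 A.
Step 6 — Convert to polar: |I| = 1.167 A, ∠I = -18.3°.

I = 1.167∠-18.3° A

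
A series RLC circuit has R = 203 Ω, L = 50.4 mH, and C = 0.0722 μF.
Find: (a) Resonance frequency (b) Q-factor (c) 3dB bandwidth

Step 1 — Resonance: ω₀ = 1/√(LC) = 1/√(0.0504·7.22e-08) = 1.658e+04 rad/s.
Step 2 — f₀ = ω₀/(2π) = 2638 Hz.
Step 3 — Series Q: Q = ω₀L/R = 1.658e+04·0.0504/203 = 4.116.
Step 4 — Bandwidth: Δω = ω₀/Q = 4028 rad/s; BW = Δω/(2π) = 641 Hz.

(a) f₀ = 2638 Hz  (b) Q = 4.116  (c) BW = 641 Hz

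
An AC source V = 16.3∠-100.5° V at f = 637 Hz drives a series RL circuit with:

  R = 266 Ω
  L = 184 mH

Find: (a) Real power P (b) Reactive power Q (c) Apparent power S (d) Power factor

Step 1 — Angular frequency: ω = 2π·f = 2π·637 = 4002 rad/s.
Step 2 — Component impedances:
  R: Z = R = 266 Ω
  L: Z = jωL = j·4002·0.184 = 0 + j736.4 Ω
Step 3 — Series combination: Z_total = R + L = 266 + j736.4 Ω = 783∠70.1° Ω.
Step 4 — Source phasor: V = 16.3∠-100.5° V = -2.97 - j16.03 V.
Step 5 — Current: I = V / Z = -0.02054 - j0.003386 A = 0.02082∠-170.6° A.
Step 6 — Complex power: S = V·I* = 0.1153 + j0.3191 VA.
Step 7 — Real power: P = Re(S) = 0.1153 W.
Step 8 — Reactive power: Q = Im(S) = 0.3191 VAR.
Step 9 — Apparent power: |S| = 0.3393 VA.
Step 10 — Power factor: PF = P/|S| = 0.3397 (lagging).

(a) P = 0.1153 W  (b) Q = 0.3191 VAR  (c) S = 0.3393 VA  (d) PF = 0.3397 (lagging)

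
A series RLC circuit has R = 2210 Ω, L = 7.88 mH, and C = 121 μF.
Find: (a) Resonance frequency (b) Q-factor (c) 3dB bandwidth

Step 1 — Resonance: ω₀ = 1/√(LC) = 1/√(0.00788·0.000121) = 1024 rad/s.
Step 2 — f₀ = ω₀/(2π) = 163 Hz.
Step 3 — Series Q: Q = ω₀L/R = 1024·0.00788/2210 = 0.003652.
Step 4 — Bandwidth: Δω = ω₀/Q = 2.805e+05 rad/s; BW = Δω/(2π) = 4.464e+04 Hz.

(a) f₀ = 163 Hz  (b) Q = 0.003652  (c) BW = 4.464e+04 Hz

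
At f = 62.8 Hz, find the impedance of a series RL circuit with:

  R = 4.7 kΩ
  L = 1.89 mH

Step 1 — Angular frequency: ω = 2π·f = 2π·62.8 = 394.6 rad/s.
Step 2 — Component impedances:
  R: Z = R = 4700 Ω
  L: Z = jωL = j·394.6·0.00189 = 0 + j0.7458 Ω
Step 3 — Series combination: Z_total = R + L = 4700 + j0.7458 Ω = 4700∠0.0° Ω.

Z = 4700 + j0.7458 Ω = 4700∠0.0° Ω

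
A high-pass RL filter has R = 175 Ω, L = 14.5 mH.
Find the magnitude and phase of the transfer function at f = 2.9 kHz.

Step 1 — Angular frequency: ω = 2π·2900 = 1.822e+04 rad/s.
Step 2 — Transfer function: H(jω) = jωL/(R + jωL).
Step 3 — Numerator jωL = j·264.2; denominator R + jωL = 175 + j264.2.
Step 4 — H = 0.6951 + j0.4604.
Step 5 — Magnitude: |H| = 0.8337 (-1.6 dB); phase: φ = 33.5°.

|H| = 0.8337 (-1.6 dB), φ = 33.5°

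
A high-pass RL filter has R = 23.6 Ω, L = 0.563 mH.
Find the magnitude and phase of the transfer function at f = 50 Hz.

Step 1 — Angular frequency: ω = 2π·50 = 314.2 rad/s.
Step 2 — Transfer function: H(jω) = jωL/(R + jωL).
Step 3 — Numerator jωL = j·0.1769; denominator R + jωL = 23.6 + j0.1769.
Step 4 — H = 5.617e-05 + j0.007494.
Step 5 — Magnitude: |H| = 0.007494 (-42.5 dB); phase: φ = 89.6°.

|H| = 0.007494 (-42.5 dB), φ = 89.6°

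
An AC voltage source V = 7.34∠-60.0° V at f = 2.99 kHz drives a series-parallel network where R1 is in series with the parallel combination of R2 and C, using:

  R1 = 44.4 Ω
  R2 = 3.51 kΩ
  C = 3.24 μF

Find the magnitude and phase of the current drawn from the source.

Step 1 — Angular frequency: ω = 2π·f = 2π·2990 = 1.879e+04 rad/s.
Step 2 — Component impedances:
  R1: Z = R = 44.4 Ω
  R2: Z = R = 3510 Ω
  C: Z = 1/(jωC) = -j/(ω·C) = 0 - j16.43 Ω
Step 3 — Parallel branch: R2 || C = 1/(1/R2 + 1/C) = 0.07689 - j16.43 Ω.
Step 4 — Series with R1: Z_total = R1 + (R2 || C) = 44.48 - j16.43 Ω = 47.41∠-20.3° Ω.
Step 5 — Source phasor: V = 7.34∠-60.0° V = 3.67 - j6.357 V.
Step 6 — Ohm's law: I = V / Z_total = (3.67 - j6.357) / (44.48 - j16.43) = 0.1191 - j0.09894 A.
Step 7 — Convert to polar: |I| = 0.1548 A, ∠I = -39.7°.

I = 0.1548∠-39.7° A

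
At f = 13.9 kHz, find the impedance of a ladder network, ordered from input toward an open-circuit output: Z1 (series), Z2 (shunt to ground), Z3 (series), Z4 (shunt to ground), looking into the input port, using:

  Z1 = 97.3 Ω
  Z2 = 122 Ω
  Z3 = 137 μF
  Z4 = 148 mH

Step 1 — Angular frequency: ω = 2π·f = 2π·1.39e+04 = 8.734e+04 rad/s.
Step 2 — Component impedances:
  Z1: Z = R = 97.3 Ω
  Z2: Z = R = 122 Ω
  Z3: Z = 1/(jωC) = -j/(ω·C) = 0 - j0.08358 Ω
  Z4: Z = jωL = j·8.734e+04·0.148 = 0 + j1.293e+04 Ω
Step 3 — Ladder network (open output): work backward from the far end, alternating series and parallel combinations. Z_in = 219.3 + j1.151 Ω = 219.3∠0.3° Ω.

Z = 219.3 + j1.151 Ω = 219.3∠0.3° Ω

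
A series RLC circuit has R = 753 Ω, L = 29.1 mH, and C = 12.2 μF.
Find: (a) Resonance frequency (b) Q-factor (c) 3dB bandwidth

Step 1 — Resonance: ω₀ = 1/√(LC) = 1/√(0.0291·1.22e-05) = 1678 rad/s.
Step 2 — f₀ = ω₀/(2π) = 267.1 Hz.
Step 3 — Series Q: Q = ω₀L/R = 1678·0.0291/753 = 0.06486.
Step 4 — Bandwidth: Δω = ω₀/Q = 2.588e+04 rad/s; BW = Δω/(2π) = 4118 Hz.

(a) f₀ = 267.1 Hz  (b) Q = 0.06486  (c) BW = 4118 Hz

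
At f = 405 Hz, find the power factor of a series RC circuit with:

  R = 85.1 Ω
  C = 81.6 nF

Step 1 — Angular frequency: ω = 2π·f = 2π·405 = 2545 rad/s.
Step 2 — Component impedances:
  R: Z = R = 85.1 Ω
  C: Z = 1/(jωC) = -j/(ω·C) = 0 - j4816 Ω
Step 3 — Series combination: Z_total = R + C = 85.1 - j4816 Ω = 4817∠-89.0° Ω.
Step 4 — Power factor: PF = cos(φ) = Re(Z)/|Z| = 85.1/4817 = 0.01767.
Step 5 — Type: Im(Z) = -4816 ⇒ leading (phase φ = -89.0°).

PF = 0.01767 (leading, φ = -89.0°)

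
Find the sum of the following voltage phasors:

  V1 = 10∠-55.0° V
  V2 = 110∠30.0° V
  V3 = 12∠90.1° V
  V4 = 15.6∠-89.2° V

Step 1 — Convert each phasor to rectangular form:
  V1 = 10·(cos(-55.0°) + j·sin(-55.0°)) = 5.736 - j8.192 V
  V2 = 110·(cos(30.0°) + j·sin(30.0°)) = 95.26 + j55 V
  V3 = 12·(cos(90.1°) + j·sin(90.1°)) = -0.02094 + j12 V
  V4 = 15.6·(cos(-89.2°) + j·sin(-89.2°)) = 0.2178 - j15.6 V
Step 2 — Sum components: V_total = 101.2 + j43.21 V.
Step 3 — Convert to polar: |V_total| = 110 V, ∠V_total = 23.1°.

V_total = 110∠23.1° V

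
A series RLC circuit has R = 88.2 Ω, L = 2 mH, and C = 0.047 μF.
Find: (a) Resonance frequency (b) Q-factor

Step 1 — Resonance condition Im(Z)=0 gives ω₀ = 1/√(LC).
Step 2 — ω₀ = 1/√(0.002·4.7e-08) = 1.031e+05 rad/s.
Step 3 — f₀ = ω₀/(2π) = 1.642e+04 Hz.
Step 4 — Series Q: Q = ω₀L/R = 1.031e+05·0.002/88.2 = 2.339.

(a) f₀ = 1.642e+04 Hz  (b) Q = 2.339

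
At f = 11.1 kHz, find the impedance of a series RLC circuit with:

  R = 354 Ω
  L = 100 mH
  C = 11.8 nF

Step 1 — Angular frequency: ω = 2π·f = 2π·1.11e+04 = 6.974e+04 rad/s.
Step 2 — Component impedances:
  R: Z = R = 354 Ω
  L: Z = jωL = j·6.974e+04·0.1 = 0 + j6974 Ω
  C: Z = 1/(jωC) = -j/(ω·C) = 0 - j1215 Ω
Step 3 — Series combination: Z_total = R + L + C = 354 + j5759 Ω = 5770∠86.5° Ω.

Z = 354 + j5759 Ω = 5770∠86.5° Ω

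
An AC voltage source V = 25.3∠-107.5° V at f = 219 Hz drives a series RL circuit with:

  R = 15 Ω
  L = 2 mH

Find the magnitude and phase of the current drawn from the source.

Step 1 — Angular frequency: ω = 2π·f = 2π·219 = 1376 rad/s.
Step 2 — Component impedances:
  R: Z = R = 15 Ω
  L: Z = jωL = j·1376·0.002 = 0 + j2.752 Ω
Step 3 — Series combination: Z_total = R + L = 15 + j2.752 Ω = 15.25∠10.4° Ω.
Step 4 — Source phasor: V = 25.3∠-107.5° V = -7.608 - j24.13 V.
Step 5 — Ohm's law: I = V / Z_total = (-7.608 - j24.13) / (15 + j2.752) = -0.7762 - j1.466 A.
Step 6 — Convert to polar: |I| = 1.659 A, ∠I = -117.9°.

I = 1.659∠-117.9° A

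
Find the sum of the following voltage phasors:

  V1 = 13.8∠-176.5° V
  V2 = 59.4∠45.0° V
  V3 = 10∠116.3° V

Step 1 — Convert each phasor to rectangular form:
  V1 = 13.8·(cos(-176.5°) + j·sin(-176.5°)) = -13.77 - j0.8425 V
  V2 = 59.4·(cos(45.0°) + j·sin(45.0°)) = 42 + j42 V
  V3 = 10·(cos(116.3°) + j·sin(116.3°)) = -4.431 + j8.965 V
Step 2 — Sum components: V_total = 23.8 + j50.12 V.
Step 3 — Convert to polar: |V_total| = 55.49 V, ∠V_total = 64.6°.

V_total = 55.49∠64.6° V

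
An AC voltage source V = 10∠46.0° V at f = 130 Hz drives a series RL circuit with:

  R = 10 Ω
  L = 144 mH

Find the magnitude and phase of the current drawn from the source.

Step 1 — Angular frequency: ω = 2π·f = 2π·130 = 816.8 rad/s.
Step 2 — Component impedances:
  R: Z = R = 10 Ω
  L: Z = jωL = j·816.8·0.144 = 0 + j117.6 Ω
Step 3 — Series combination: Z_total = R + L = 10 + j117.6 Ω = 118∠85.1° Ω.
Step 4 — Source phasor: V = 10∠46.0° V = 6.947 + j7.193 V.
Step 5 — Ohm's law: I = V / Z_total = (6.947 + j7.193) / (10 + j117.6) = 0.0657 - j0.05347 A.
Step 6 — Convert to polar: |I| = 0.08471 A, ∠I = -39.1°.

I = 0.08471∠-39.1° A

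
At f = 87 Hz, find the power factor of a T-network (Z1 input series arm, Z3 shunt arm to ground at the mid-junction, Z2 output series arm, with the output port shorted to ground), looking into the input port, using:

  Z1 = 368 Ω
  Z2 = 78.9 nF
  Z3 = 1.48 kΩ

Step 1 — Angular frequency: ω = 2π·f = 2π·87 = 546.6 rad/s.
Step 2 — Component impedances:
  Z1: Z = R = 368 Ω
  Z2: Z = 1/(jωC) = -j/(ω·C) = 0 - j2.319e+04 Ω
  Z3: Z = R = 1480 Ω
Step 3 — With the output port shorted to ground, the output series arm Z2 runs from the junction to ground; the shunt arm Z3 also runs from the junction to ground. They appear in parallel: Z3 || Z2 = 1474 - j94.09 Ω.
Step 4 — Series with input arm Z1: Z_in = Z1 + (Z3 || Z2) = 1842 - j94.09 Ω = 1844∠-2.9° Ω.
Step 5 — Power factor: PF = cos(φ) = Re(Z)/|Z| = 1842/1844.4 = 0.9987.
Step 6 — Type: Im(Z) = -94.09 ⇒ leading (phase φ = -2.9°).

PF = 0.9987 (leading, φ = -2.9°)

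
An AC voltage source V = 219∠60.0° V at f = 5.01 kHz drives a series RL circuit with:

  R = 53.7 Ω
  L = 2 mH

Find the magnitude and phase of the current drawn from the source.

Step 1 — Angular frequency: ω = 2π·f = 2π·5010 = 3.148e+04 rad/s.
Step 2 — Component impedances:
  R: Z = R = 53.7 Ω
  L: Z = jωL = j·3.148e+04·0.002 = 0 + j62.96 Ω
Step 3 — Series combination: Z_total = R + L = 53.7 + j62.96 Ω = 82.75∠49.5° Ω.
Step 4 — Source phasor: V = 219∠60.0° V = 109.5 + j189.7 V.
Step 5 — Ohm's law: I = V / Z_total = (109.5 + j189.7) / (53.7 + j62.96) = 2.603 + j0.4806 A.
Step 6 — Convert to polar: |I| = 2.647 A, ∠I = 10.5°.

I = 2.647∠10.5° A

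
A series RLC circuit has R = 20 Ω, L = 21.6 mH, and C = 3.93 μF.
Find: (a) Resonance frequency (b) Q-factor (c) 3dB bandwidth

Step 1 — Resonance condition Im(Z)=0 gives ω₀ = 1/√(LC).
Step 2 — ω₀ = 1/√(0.0216·3.93e-06) = 3432 rad/s.
Step 3 — f₀ = ω₀/(2π) = 546.3 Hz.
Step 4 — Series Q: Q = ω₀L/R = 3432·0.0216/20 = 3.707.
Step 5 — 3dB bandwidth: Δω = ω₀/Q = 925.9 rad/s; BW = Δω/(2π) = 147.4 Hz.

(a) f₀ = 546.3 Hz  (b) Q = 3.707  (c) BW = 147.4 Hz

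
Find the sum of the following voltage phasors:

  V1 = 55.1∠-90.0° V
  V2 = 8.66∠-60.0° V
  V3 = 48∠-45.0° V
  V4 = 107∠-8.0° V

Step 1 — Convert each phasor to rectangular form:
  V1 = 55.1·(cos(-90.0°) + j·sin(-90.0°)) = 0 - j55.1 V
  V2 = 8.66·(cos(-60.0°) + j·sin(-60.0°)) = 4.33 - j7.5 V
  V3 = 48·(cos(-45.0°) + j·sin(-45.0°)) = 33.94 - j33.94 V
  V4 = 107·(cos(-8.0°) + j·sin(-8.0°)) = 106 - j14.89 V
Step 2 — Sum components: V_total = 144.2 - j111.4 V.
Step 3 — Convert to polar: |V_total| = 182.3 V, ∠V_total = -37.7°.

V_total = 182.3∠-37.7° V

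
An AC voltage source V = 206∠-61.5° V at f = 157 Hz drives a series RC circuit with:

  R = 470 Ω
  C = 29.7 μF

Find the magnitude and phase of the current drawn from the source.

Step 1 — Angular frequency: ω = 2π·f = 2π·157 = 986.5 rad/s.
Step 2 — Component impedances:
  R: Z = R = 470 Ω
  C: Z = 1/(jωC) = -j/(ω·C) = 0 - j34.13 Ω
Step 3 — Series combination: Z_total = R + C = 470 - j34.13 Ω = 471.2∠-4.2° Ω.
Step 4 — Source phasor: V = 206∠-61.5° V = 98.29 - j181 V.
Step 5 — Ohm's law: I = V / Z_total = (98.29 - j181) / (470 - j34.13) = 0.2359 - j0.3681 A.
Step 6 — Convert to polar: |I| = 0.4371 A, ∠I = -57.3°.

I = 0.4371∠-57.3° A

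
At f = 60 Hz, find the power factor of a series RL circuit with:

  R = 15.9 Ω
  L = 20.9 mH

Step 1 — Angular frequency: ω = 2π·f = 2π·60 = 377 rad/s.
Step 2 — Component impedances:
  R: Z = R = 15.9 Ω
  L: Z = jωL = j·377·0.0209 = 0 + j7.879 Ω
Step 3 — Series combination: Z_total = R + L = 15.9 + j7.879 Ω = 17.75∠26.4° Ω.
Step 4 — Power factor: PF = cos(φ) = Re(Z)/|Z| = 15.9/17.745 = 0.896.
Step 5 — Type: Im(Z) = 7.879 ⇒ lagging (phase φ = 26.4°).

PF = 0.896 (lagging, φ = 26.4°)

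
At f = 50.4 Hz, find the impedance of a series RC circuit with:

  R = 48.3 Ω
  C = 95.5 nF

Step 1 — Angular frequency: ω = 2π·f = 2π·50.4 = 316.7 rad/s.
Step 2 — Component impedances:
  R: Z = R = 48.3 Ω
  C: Z = 1/(jωC) = -j/(ω·C) = 0 - j3.307e+04 Ω
Step 3 — Series combination: Z_total = R + C = 48.3 - j3.307e+04 Ω = 3.307e+04∠-89.9° Ω.

Z = 48.3 - j3.307e+04 Ω = 3.307e+04∠-89.9° Ω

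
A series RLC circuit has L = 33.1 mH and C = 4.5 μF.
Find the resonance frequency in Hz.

Step 1 — Resonance condition Im(Z)=0 gives ω₀ = 1/√(LC).
Step 2 — ω₀ = 1/√(0.0331·4.5e-06) = 2591 rad/s.
Step 3 — f₀ = ω₀/(2π) = 412.4 Hz.

f₀ = 412.4 Hz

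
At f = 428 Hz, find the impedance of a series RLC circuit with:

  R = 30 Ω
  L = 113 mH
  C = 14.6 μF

Step 1 — Angular frequency: ω = 2π·f = 2π·428 = 2689 rad/s.
Step 2 — Component impedances:
  R: Z = R = 30 Ω
  L: Z = jωL = j·2689·0.113 = 0 + j303.9 Ω
  C: Z = 1/(jωC) = -j/(ω·C) = 0 - j25.47 Ω
Step 3 — Series combination: Z_total = R + L + C = 30 + j278.4 Ω = 280∠83.8° Ω.

Z = 30 + j278.4 Ω = 280∠83.8° Ω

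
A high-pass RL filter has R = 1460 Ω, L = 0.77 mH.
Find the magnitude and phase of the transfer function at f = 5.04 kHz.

Step 1 — Angular frequency: ω = 2π·5040 = 3.167e+04 rad/s.
Step 2 — Transfer function: H(jω) = jωL/(R + jωL).
Step 3 — Numerator jωL = j·24.38; denominator R + jωL = 1460 + j24.38.
Step 4 — H = 0.0002789 + j0.0167.
Step 5 — Magnitude: |H| = 0.0167 (-35.5 dB); phase: φ = 89.0°.

|H| = 0.0167 (-35.5 dB), φ = 89.0°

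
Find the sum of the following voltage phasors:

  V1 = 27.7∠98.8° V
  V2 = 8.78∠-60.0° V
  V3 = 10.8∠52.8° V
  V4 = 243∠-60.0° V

Step 1 — Convert each phasor to rectangular form:
  V1 = 27.7·(cos(98.8°) + j·sin(98.8°)) = -4.238 + j27.37 V
  V2 = 8.78·(cos(-60.0°) + j·sin(-60.0°)) = 4.39 - j7.604 V
  V3 = 10.8·(cos(52.8°) + j·sin(52.8°)) = 6.53 + j8.603 V
  V4 = 243·(cos(-60.0°) + j·sin(-60.0°)) = 121.5 - j210.4 V
Step 2 — Sum components: V_total = 128.2 - j182.1 V.
Step 3 — Convert to polar: |V_total| = 222.7 V, ∠V_total = -54.9°.

V_total = 222.7∠-54.9° V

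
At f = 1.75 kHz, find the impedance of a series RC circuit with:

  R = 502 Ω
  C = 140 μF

Step 1 — Angular frequency: ω = 2π·f = 2π·1750 = 1.1e+04 rad/s.
Step 2 — Component impedances:
  R: Z = R = 502 Ω
  C: Z = 1/(jωC) = -j/(ω·C) = 0 - j0.6496 Ω
Step 3 — Series combination: Z_total = R + C = 502 - j0.6496 Ω = 502∠-0.1° Ω.

Z = 502 - j0.6496 Ω = 502∠-0.1° Ω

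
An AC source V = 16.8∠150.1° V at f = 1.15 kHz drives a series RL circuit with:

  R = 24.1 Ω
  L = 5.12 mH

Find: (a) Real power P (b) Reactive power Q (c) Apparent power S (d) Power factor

Step 1 — Angular frequency: ω = 2π·f = 2π·1150 = 7226 rad/s.
Step 2 — Component impedances:
  R: Z = R = 24.1 Ω
  L: Z = jωL = j·7226·0.00512 = 0 + j37 Ω
Step 3 — Series combination: Z_total = R + L = 24.1 + j37 Ω = 44.15∠56.9° Ω.
Step 4 — Source phasor: V = 16.8∠150.1° V = -14.56 + j8.375 V.
Step 5 — Current: I = V / Z = -0.02112 + j0.3799 A = 0.3805∠93.2° A.
Step 6 — Complex power: S = V·I* = 3.489 + j5.356 VA.
Step 7 — Real power: P = Re(S) = 3.489 W.
Step 8 — Reactive power: Q = Im(S) = 5.356 VAR.
Step 9 — Apparent power: |S| = 6.392 VA.
Step 10 — Power factor: PF = P/|S| = 0.5458 (lagging).

(a) P = 3.489 W  (b) Q = 5.356 VAR  (c) S = 6.392 VA  (d) PF = 0.5458 (lagging)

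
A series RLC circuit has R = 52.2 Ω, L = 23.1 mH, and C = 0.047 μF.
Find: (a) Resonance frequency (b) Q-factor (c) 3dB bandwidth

Step 1 — Resonance condition Im(Z)=0 gives ω₀ = 1/√(LC).
Step 2 — ω₀ = 1/√(0.0231·4.7e-08) = 3.035e+04 rad/s.
Step 3 — f₀ = ω₀/(2π) = 4830 Hz.
Step 4 — Series Q: Q = ω₀L/R = 3.035e+04·0.0231/52.2 = 13.43.
Step 5 — 3dB bandwidth: Δω = ω₀/Q = 2260 rad/s; BW = Δω/(2π) = 359.6 Hz.

(a) f₀ = 4830 Hz  (b) Q = 13.43  (c) BW = 359.6 Hz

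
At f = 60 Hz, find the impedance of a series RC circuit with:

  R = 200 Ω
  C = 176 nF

Step 1 — Angular frequency: ω = 2π·f = 2π·60 = 377 rad/s.
Step 2 — Component impedances:
  R: Z = R = 200 Ω
  C: Z = 1/(jωC) = -j/(ω·C) = 0 - j1.507e+04 Ω
Step 3 — Series combination: Z_total = R + C = 200 - j1.507e+04 Ω = 1.507e+04∠-89.2° Ω.

Z = 200 - j1.507e+04 Ω = 1.507e+04∠-89.2° Ω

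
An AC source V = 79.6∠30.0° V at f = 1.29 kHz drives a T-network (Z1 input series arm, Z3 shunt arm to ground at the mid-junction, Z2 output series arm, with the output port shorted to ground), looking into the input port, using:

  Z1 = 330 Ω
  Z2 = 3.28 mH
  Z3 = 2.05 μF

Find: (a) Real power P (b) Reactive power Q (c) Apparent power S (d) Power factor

Step 1 — Angular frequency: ω = 2π·f = 2π·1290 = 8105 rad/s.
Step 2 — Component impedances:
  Z1: Z = R = 330 Ω
  Z2: Z = jωL = j·8105·0.00328 = 0 + j26.59 Ω
  Z3: Z = 1/(jωC) = -j/(ω·C) = 0 - j60.18 Ω
Step 3 — With the output port shorted to ground, the output series arm Z2 runs from the junction to ground; the shunt arm Z3 also runs from the junction to ground. They appear in parallel: Z3 || Z2 = 0 + j47.62 Ω.
Step 4 — Series with input arm Z1: Z_in = Z1 + (Z3 || Z2) = 330 + j47.62 Ω = 333.4∠8.2° Ω.
Step 5 — Source phasor: V = 79.6∠30.0° V = 68.94 + j39.8 V.
Step 6 — Current: I = V / Z = 0.2217 + j0.08862 A = 0.2387∠21.8° A.
Step 7 — Complex power: S = V·I* = 18.81 + j2.714 VA.
Step 8 — Real power: P = Re(S) = 18.81 W.
Step 9 — Reactive power: Q = Im(S) = 2.714 VAR.
Step 10 — Apparent power: |S| = 19 VA.
Step 11 — Power factor: PF = P/|S| = 0.9897 (lagging).

(a) P = 18.81 W  (b) Q = 2.714 VAR  (c) S = 19 VA  (d) PF = 0.9897 (lagging)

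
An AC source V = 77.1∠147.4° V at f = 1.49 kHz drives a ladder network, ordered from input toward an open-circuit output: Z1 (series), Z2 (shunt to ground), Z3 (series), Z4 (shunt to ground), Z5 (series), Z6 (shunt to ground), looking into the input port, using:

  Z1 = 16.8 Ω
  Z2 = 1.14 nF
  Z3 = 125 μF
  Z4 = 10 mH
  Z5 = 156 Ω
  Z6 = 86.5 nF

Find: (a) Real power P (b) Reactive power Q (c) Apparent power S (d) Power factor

Step 1 — Angular frequency: ω = 2π·f = 2π·1490 = 9362 rad/s.
Step 2 — Component impedances:
  Z1: Z = R = 16.8 Ω
  Z2: Z = 1/(jωC) = -j/(ω·C) = 0 - j9.37e+04 Ω
  Z3: Z = 1/(jωC) = -j/(ω·C) = 0 - j0.8545 Ω
  Z4: Z = jωL = j·9362·0.01 = 0 + j93.62 Ω
  Z5: Z = R = 156 Ω
  Z6: Z = 1/(jωC) = -j/(ω·C) = 0 - j1235 Ω
Step 3 — Ladder network (open output): work backward from the far end, alternating series and parallel combinations. Z_in = 17.83 + j100.4 Ω = 102∠79.9° Ω.
Step 4 — Source phasor: V = 77.1∠147.4° V = -64.95 + j41.54 V.
Step 5 — Current: I = V / Z = 0.2897 + j0.6983 A = 0.756∠67.5° A.
Step 6 — Complex power: S = V·I* = 10.19 + j57.39 VA.
Step 7 — Real power: P = Re(S) = 10.19 W.
Step 8 — Reactive power: Q = Im(S) = 57.39 VAR.
Step 9 — Apparent power: |S| = 58.29 VA.
Step 10 — Power factor: PF = P/|S| = 0.1749 (lagging).

(a) P = 10.19 W  (b) Q = 57.39 VAR  (c) S = 58.29 VA  (d) PF = 0.1749 (lagging)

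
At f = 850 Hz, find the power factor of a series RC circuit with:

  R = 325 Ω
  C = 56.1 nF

Step 1 — Angular frequency: ω = 2π·f = 2π·850 = 5341 rad/s.
Step 2 — Component impedances:
  R: Z = R = 325 Ω
  C: Z = 1/(jωC) = -j/(ω·C) = 0 - j3338 Ω
Step 3 — Series combination: Z_total = R + C = 325 - j3338 Ω = 3353∠-84.4° Ω.
Step 4 — Power factor: PF = cos(φ) = Re(Z)/|Z| = 325/3353.4 = 0.09692.
Step 5 — Type: Im(Z) = -3338 ⇒ leading (phase φ = -84.4°).

PF = 0.09692 (leading, φ = -84.4°)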